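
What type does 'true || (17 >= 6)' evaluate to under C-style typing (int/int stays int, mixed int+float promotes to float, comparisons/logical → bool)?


Operand types: bool || bool
Rule: logical operators take bool operands and yield bool
Result type: bool


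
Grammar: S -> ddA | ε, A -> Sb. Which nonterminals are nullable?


A nonterminal is nullable iff some alternative derives ε (directly, or every symbol in it is nullable)
Nullable: {S}


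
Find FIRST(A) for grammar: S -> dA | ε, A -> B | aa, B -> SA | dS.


Per alternative of A: FIRST(B) = {a, d}; FIRST(aa) = {a}
FIRST(A) = {a, d}


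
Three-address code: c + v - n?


Break into single-operator statements:
t1 = c + v
t2 = t1 - n


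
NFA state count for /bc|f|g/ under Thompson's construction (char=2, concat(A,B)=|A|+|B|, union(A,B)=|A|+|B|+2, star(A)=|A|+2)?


Syntax tree has 4 char leaf(s), 2 union(s), 0 star(s)
chars contribute 4×2 = 8; each union adds +2; each star adds +2
Total: 8 + 4 + 0 = 12 states


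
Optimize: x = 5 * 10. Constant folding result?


5 * 10 = 50 at compile time
Optimized: x = 50


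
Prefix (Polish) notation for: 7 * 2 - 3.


left-to-right (same/higher precedence on left): tree is (- (* 7 2) 3)
Prefix: - * 7 2 3


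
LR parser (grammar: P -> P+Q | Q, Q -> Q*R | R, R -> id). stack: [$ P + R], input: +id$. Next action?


'R' (not preceded by Q*) is the handle for Q -> R
Action: reduce (Q -> R)


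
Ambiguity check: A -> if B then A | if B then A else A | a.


dangling else: 'if B then if B then a else a' parses two ways
Ambiguous


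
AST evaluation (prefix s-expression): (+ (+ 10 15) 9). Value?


Evaluate inner: (+ 10 15) = 25
Evaluate root: (+ 25 9) = 34
Result: 34


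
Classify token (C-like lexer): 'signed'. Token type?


Pattern: reserved word
Type: KEYWORD


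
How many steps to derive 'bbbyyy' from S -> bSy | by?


Derivation: S => bSy => bbSyy => bbbyyy
Steps: 3


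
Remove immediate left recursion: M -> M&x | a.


Left-recursive alternatives: M&x; non-recursive: a
Introduce M': M -> aM', M' -> &xM' | ε


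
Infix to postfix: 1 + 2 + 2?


Left to right (same or higher precedence on left)
Postfix: 1 2 + 2 +


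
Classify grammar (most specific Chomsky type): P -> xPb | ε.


Single nonterminal LHS, but x^n b^n is not regular
Classification: Type 2 (Context-Free)


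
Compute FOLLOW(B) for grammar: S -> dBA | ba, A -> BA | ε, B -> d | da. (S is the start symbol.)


$ ∈ FOLLOW(S). For each A -> αBβ: add FIRST(β)\{ε} to FOLLOW(B); if β nullable, add FOLLOW(A).
FOLLOW(B) = {$, d}


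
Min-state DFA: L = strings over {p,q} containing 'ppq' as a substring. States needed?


KMP-style automaton: 3 progress states + 1 absorbing accept = 4
Minimal DFA: 4 states


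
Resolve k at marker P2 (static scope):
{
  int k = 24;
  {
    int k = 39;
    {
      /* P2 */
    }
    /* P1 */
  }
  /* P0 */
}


P2's block does not declare k; resolves to the enclosing declaration at depth 1
k = 39


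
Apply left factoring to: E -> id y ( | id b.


Common prefix: 'id'
Factored: E -> id E', E' -> y ( | b


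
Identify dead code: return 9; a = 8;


statement follows a return and is unreachable
Dead: 'a = 8'


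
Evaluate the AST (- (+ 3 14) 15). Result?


Evaluate inner: (+ 3 14) = 17
Evaluate root: (- 17 15) = 2
Result: 2


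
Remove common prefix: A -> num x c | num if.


Common prefix: 'num'
Factored: A -> num A', A' -> x c | if


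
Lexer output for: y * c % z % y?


Scan left to right, longest-match per lexeme
Tokens: ID(y), OP(*), ID(c), OP(%), ID(z), OP(%), ID(y)


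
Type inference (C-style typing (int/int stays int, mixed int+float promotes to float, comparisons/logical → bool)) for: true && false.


Operand types: bool && bool
Rule: logical operators take bool operands and yield bool
Result type: bool


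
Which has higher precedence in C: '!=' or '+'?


'+' is additive (level 9); '!=' is equality (level 6)
Higher level binds tighter
'+' has higher precedence than '!='


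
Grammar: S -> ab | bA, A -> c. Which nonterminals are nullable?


A nonterminal is nullable iff some alternative derives ε (directly, or every symbol in it is nullable)
Nullable: {}


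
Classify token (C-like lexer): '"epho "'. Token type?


Pattern: double-quoted sequence
Type: STRING_LITERAL


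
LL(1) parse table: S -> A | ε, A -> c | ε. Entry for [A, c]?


For [A, c]: 'c' ∈ FIRST(c)
Entry: A -> c


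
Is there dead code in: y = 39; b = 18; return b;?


y is assigned but never read
Dead: 'y = 39'


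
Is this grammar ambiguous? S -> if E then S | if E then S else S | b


dangling else: 'if E then if E then b else b' parses two ways
Ambiguous


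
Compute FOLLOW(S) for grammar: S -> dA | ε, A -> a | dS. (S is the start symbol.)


$ ∈ FOLLOW(S). For each A -> αBβ: add FIRST(β)\{ε} to FOLLOW(B); if β nullable, add FOLLOW(A).
FOLLOW(S) = {$}


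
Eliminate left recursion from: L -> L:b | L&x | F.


Left-recursive alternatives: L:b, L&x; non-recursive: F
Introduce L': L -> FL', L' -> :bL' | &xL' | ε


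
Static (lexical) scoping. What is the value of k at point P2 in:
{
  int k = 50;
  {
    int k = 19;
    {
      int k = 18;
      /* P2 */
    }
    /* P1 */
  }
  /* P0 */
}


k declared in the same block as P2
k = 18


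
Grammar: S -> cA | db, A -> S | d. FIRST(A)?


Per alternative of A: FIRST(S) = {c, d}; FIRST(d) = {d}
FIRST(A) = {c, d}


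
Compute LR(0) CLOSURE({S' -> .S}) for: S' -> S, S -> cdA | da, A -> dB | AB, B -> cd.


Start: S' -> .S
For each item with dot before a nonterminal B, add B -> .γ for every B-production
Closure: [S' -> .S, S -> .cdA, S -> .da]


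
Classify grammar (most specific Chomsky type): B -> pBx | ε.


Single nonterminal LHS, but p^n x^n is not regular
Classification: Type 2 (Context-Free)


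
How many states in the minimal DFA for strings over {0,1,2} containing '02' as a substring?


KMP-style automaton: 2 progress states + 1 absorbing accept = 3
Minimal DFA: 3 states


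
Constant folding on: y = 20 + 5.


20 + 5 = 25 at compile time
Optimized: y = 25


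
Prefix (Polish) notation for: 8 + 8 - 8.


left-to-right (same/higher precedence on left): tree is (- (+ 8 8) 8)
Prefix: - + 8 8 8


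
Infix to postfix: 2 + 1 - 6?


Left to right (same or higher precedence on left)
Postfix: 2 1 + 6 -


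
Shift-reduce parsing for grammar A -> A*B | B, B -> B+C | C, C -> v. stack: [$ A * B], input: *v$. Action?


handle 'A*B' on top; lookahead ∈ FOLLOW(A) = {*, $}
Action: reduce (A -> A*B)


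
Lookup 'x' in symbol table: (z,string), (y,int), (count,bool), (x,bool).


Lookup 'x' → type bool


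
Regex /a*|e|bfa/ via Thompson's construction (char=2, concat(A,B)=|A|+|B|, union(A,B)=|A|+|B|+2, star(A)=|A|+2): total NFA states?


Syntax tree has 5 char leaf(s), 2 union(s), 1 star(s)
chars contribute 5×2 = 10; each union adds +2; each star adds +2
Total: 10 + 4 + 2 = 16 states


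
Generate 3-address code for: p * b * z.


Break into single-operator statements:
t1 = p * b
t2 = t1 * z


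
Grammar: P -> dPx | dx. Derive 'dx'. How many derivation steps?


Derivation: P => dx
Steps: 1


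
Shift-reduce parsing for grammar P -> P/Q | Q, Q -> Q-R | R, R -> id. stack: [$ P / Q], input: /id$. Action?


handle 'P/Q' on top; lookahead ∈ FOLLOW(P) = {/, $}
Action: reduce (P -> P/Q)


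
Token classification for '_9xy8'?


Pattern: letter/underscore followed by alphanumerics, not a keyword
Type: IDENTIFIER


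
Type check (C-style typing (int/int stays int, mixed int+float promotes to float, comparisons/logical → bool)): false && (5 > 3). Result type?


Operand types: bool && bool
Rule: logical operators take bool operands and yield bool
Result type: bool


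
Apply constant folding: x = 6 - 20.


6 - 20 = -14 at compile time
Optimized: x = -14


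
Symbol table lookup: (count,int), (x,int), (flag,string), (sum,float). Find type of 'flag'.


Lookup 'flag' → type string


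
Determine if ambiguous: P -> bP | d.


right-linear, alternatives start with distinct terminals 'b' vs 'd': unique leftmost derivation
Unambiguous


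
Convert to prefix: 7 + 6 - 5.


left-to-right (same/higher precedence on left): tree is (- (+ 7 6) 5)
Prefix: - + 7 6 5


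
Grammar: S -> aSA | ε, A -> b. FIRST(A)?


Per alternative of A: FIRST(b) = {b}
FIRST(A) = {b}


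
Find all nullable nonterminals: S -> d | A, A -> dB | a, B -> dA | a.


A nonterminal is nullable iff some alternative derives ε (directly, or every symbol in it is nullable)
Nullable: {}


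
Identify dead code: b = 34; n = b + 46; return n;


b is read by n's definition; n is returned
No dead code


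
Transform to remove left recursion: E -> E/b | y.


Left-recursive alternatives: E/b; non-recursive: y
Introduce E': E -> yE', E' -> /bE' | ε


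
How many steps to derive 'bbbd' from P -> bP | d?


Derivation: P => bP => bbP => bbbP => bbbd
Steps: 4


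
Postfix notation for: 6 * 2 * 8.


Left to right (same or higher precedence on left)
Postfix: 6 2 * 8 *


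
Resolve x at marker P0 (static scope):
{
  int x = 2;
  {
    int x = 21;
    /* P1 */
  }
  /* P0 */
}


x declared in the same block as P0
x = 2


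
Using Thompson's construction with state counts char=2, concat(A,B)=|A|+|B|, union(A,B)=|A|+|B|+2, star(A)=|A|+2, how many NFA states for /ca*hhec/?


Syntax tree has 6 char leaf(s), 0 union(s), 1 star(s)
chars contribute 6×2 = 12; each union adds +2; each star adds +2
Total: 12 + 0 + 2 = 14 states


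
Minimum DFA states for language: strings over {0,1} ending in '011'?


Track the longest suffix of input matching a prefix of '011': 4 classes (prefixes of length 0..3)
Minimal DFA: 4 states


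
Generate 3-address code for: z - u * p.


Break into single-operator statements:
t1 = u * p
t2 = z - t1


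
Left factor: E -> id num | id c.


Common prefix: 'id'
Factored: E -> id E', E' -> num | c


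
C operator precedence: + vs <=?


'+' is additive (level 9); '<=' is relational (level 7)
Higher level binds tighter
'+' has higher precedence than '<='


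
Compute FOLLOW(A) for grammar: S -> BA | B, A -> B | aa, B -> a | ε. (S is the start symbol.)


$ ∈ FOLLOW(S). For each A -> αBβ: add FIRST(β)\{ε} to FOLLOW(B); if β nullable, add FOLLOW(A).
FOLLOW(A) = {$}


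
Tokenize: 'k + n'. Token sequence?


Scan left to right, longest-match per lexeme
Tokens: ID(k), OP(+), ID(n)


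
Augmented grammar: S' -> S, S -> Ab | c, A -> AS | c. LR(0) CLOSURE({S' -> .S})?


Start: S' -> .S
For each item with dot before a nonterminal B, add B -> .γ for every B-production
Closure: [S' -> .S, S -> .Ab, S -> .c, A -> .AS, A -> .c]


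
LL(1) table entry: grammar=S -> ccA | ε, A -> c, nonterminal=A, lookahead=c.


For [A, c]: 'c' ∈ FIRST(c)
Entry: A -> c


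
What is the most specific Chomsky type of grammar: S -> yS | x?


Right-linear: every RHS is a terminal or a terminal followed by one nonterminal
Classification: Type 3 (Regular)


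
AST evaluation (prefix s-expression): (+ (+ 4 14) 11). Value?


Evaluate inner: (+ 4 14) = 18
Evaluate root: (+ 18 11) = 29
Result: 29


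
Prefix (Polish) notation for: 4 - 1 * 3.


'*' binds tighter: tree is (- 4 (* 1 3))
Prefix: - 4 * 1 3


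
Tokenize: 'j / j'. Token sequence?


Scan left to right, longest-match per lexeme
Tokens: ID(j), OP(/), ID(j)


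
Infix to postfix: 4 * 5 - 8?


Left to right (same or higher precedence on left)
Postfix: 4 5 * 8 -


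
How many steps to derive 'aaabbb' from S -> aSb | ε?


Derivation: S => aSb => aaSbb => aaaSbbb => aaabbb
Steps: 4


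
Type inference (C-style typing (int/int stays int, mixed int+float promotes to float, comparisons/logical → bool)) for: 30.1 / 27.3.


Operand types: float / float
Rule: mixed int/float promotes to float; int/int stays int
Result type: float


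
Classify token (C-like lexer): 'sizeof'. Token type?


Pattern: reserved word
Type: KEYWORD


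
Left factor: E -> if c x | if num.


Common prefix: 'if'
Factored: E -> if E', E' -> c x | num


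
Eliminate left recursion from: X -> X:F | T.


Left-recursive alternatives: X:F; non-recursive: T
Introduce X': X -> TX', X' -> :FX' | ε


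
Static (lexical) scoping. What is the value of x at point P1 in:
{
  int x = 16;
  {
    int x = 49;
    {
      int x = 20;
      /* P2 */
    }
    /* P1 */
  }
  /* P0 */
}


x declared in the same block as P1
x = 49


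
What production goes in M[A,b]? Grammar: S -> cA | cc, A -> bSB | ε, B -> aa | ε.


For [A, b]: 'b' ∈ FIRST(bSB)
Entry: A -> bSB


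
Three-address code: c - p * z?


Break into single-operator statements:
t1 = p * z
t2 = c - t1


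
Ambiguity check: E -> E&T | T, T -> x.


precedence layered via separate nonterminal T: deterministic
Unambiguous


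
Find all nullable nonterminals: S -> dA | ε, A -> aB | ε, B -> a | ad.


A nonterminal is nullable iff some alternative derives ε (directly, or every symbol in it is nullable)
Nullable: {A, S}


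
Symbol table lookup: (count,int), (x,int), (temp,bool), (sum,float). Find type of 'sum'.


Lookup 'sum' → type float


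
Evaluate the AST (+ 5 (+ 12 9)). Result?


Evaluate inner: (+ 12 9) = 21
Evaluate root: (+ 5 21) = 26
Result: 26


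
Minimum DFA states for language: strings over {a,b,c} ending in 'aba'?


Track the longest suffix of input matching a prefix of 'aba': 4 classes (prefixes of length 0..3)
Minimal DFA: 4 states


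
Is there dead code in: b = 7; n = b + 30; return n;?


b is read by n's definition; n is returned
No dead code


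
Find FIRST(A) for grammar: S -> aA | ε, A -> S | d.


Per alternative of A: FIRST(S) = {a, ε}; FIRST(d) = {d}
FIRST(A) = {a, d, ε}


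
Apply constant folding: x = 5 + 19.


5 + 19 = 24 at compile time
Optimized: x = 24


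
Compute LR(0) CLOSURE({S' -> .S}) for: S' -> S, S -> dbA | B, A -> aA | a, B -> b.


Start: S' -> .S
For each item with dot before a nonterminal B, add B -> .γ for every B-production
Closure: [S' -> .S, S -> .dbA, S -> .B, B -> .b]


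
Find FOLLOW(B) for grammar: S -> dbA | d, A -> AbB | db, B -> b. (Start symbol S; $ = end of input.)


$ ∈ FOLLOW(S). For each A -> αBβ: add FIRST(β)\{ε} to FOLLOW(B); if β nullable, add FOLLOW(A).
FOLLOW(B) = {$, b}


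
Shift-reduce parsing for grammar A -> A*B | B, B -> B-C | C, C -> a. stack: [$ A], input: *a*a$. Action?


shift '*' to continue A -> A*B
Action: shift


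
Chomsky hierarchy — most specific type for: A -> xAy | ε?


Single nonterminal LHS, but x^n y^n is not regular
Classification: Type 2 (Context-Free)


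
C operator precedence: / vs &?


'/' is multiplicative (level 10); '&' is bitwise AND (level 5)
Higher level binds tighter
'/' has higher precedence than '&'


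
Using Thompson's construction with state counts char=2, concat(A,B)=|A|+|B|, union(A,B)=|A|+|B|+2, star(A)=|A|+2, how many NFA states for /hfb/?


Syntax tree has 3 char leaf(s), 0 union(s), 0 star(s)
chars contribute 3×2 = 6; each union adds +2; each star adds +2
Total: 6 + 0 + 0 = 6 states


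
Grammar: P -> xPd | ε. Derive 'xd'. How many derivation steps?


Derivation: P => xPd => xd
Steps: 2


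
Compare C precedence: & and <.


'<' is relational (level 7); '&' is bitwise AND (level 5)
Higher level binds tighter
'<' has higher precedence than '&'


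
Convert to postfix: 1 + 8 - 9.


Left to right (same or higher precedence on left)
Postfix: 1 8 + 9 -


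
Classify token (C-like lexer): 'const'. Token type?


Pattern: reserved word
Type: KEYWORD


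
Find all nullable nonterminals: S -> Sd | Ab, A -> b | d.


A nonterminal is nullable iff some alternative derives ε (directly, or every symbol in it is nullable)
Nullable: {}


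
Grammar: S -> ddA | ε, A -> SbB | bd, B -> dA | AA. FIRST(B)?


Per alternative of B: FIRST(dA) = {d}; FIRST(AA) = {b, d}
FIRST(B) = {b, d}


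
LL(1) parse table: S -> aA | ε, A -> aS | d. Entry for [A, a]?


For [A, a]: 'a' ∈ FIRST(aS)
Entry: A -> aS


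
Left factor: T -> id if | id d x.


Common prefix: 'id'
Factored: T -> id T', T' -> if | d x


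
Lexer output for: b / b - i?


Scan left to right, longest-match per lexeme
Tokens: ID(b), OP(/), ID(b), OP(-), ID(i)


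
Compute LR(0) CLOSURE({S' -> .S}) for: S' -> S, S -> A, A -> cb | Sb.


Start: S' -> .S
For each item with dot before a nonterminal B, add B -> .γ for every B-production
Closure: [S' -> .S, S -> .A, A -> .cb, A -> .Sb]


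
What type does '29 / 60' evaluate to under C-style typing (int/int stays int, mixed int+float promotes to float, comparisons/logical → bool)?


Operand types: int / int
Rule: mixed int/float promotes to float; int/int stays int
Result type: int


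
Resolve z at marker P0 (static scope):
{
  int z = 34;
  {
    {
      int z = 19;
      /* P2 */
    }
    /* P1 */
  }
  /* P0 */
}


z declared in the same block as P0
z = 34


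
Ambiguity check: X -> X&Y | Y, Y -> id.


precedence layered via separate nonterminal Y: deterministic
Unambiguous


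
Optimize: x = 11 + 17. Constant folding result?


11 + 17 = 28 at compile time
Optimized: x = 28


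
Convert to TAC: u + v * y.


Break into single-operator statements:
t1 = v * y
t2 = u + t1


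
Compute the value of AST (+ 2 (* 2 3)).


Evaluate inner: (* 2 3) = 6
Evaluate root: (+ 2 6) = 8
Result: 8


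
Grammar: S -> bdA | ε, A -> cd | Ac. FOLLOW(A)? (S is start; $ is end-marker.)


$ ∈ FOLLOW(S). For each A -> αBβ: add FIRST(β)\{ε} to FOLLOW(B); if β nullable, add FOLLOW(A).
FOLLOW(A) = {$, c}


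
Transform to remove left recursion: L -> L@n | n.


Left-recursive alternatives: L@n; non-recursive: n
Introduce L': L -> nL', L' -> @nL' | ε


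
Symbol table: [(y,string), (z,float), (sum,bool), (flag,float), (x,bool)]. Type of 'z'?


Lookup 'z' → type float


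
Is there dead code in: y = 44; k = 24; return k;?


y is assigned but never read
Dead: 'y = 44'


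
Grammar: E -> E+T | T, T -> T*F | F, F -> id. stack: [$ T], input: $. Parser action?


lookahead ∉ {*} so T won't extend; reduce E -> T
Action: reduce (E -> T)


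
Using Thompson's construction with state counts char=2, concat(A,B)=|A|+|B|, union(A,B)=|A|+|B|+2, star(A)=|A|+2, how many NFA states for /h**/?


Syntax tree has 1 char leaf(s), 0 union(s), 2 star(s)
chars contribute 1×2 = 2; each union adds +2; each star adds +2
Total: 2 + 0 + 4 = 6 states


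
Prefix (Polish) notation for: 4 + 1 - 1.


left-to-right (same/higher precedence on left): tree is (- (+ 4 1) 1)
Prefix: - + 4 1 1


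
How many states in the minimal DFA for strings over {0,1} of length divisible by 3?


Track length mod 3: states 0..2, accept at 0
Minimal DFA: 3 states


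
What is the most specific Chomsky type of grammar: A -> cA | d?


Right-linear: every RHS is a terminal or a terminal followed by one nonterminal
Classification: Type 3 (Regular)


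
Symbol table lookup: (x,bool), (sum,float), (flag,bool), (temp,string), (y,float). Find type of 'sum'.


Lookup 'sum' → type float


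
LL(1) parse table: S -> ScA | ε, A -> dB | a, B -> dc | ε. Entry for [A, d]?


For [A, d]: 'd' ∈ FIRST(dB)
Entry: A -> dB


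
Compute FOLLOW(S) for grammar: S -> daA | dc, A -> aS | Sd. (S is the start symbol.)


$ ∈ FOLLOW(S). For each A -> αBβ: add FIRST(β)\{ε} to FOLLOW(B); if β nullable, add FOLLOW(A).
FOLLOW(S) = {$, d}


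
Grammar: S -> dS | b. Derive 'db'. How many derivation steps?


Derivation: S => dS => db
Steps: 2


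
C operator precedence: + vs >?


'+' is additive (level 9); '>' is relational (level 7)
Higher level binds tighter
'+' has higher precedence than '>'


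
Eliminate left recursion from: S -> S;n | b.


Left-recursive alternatives: S;n; non-recursive: b
Introduce S': S -> bS', S' -> ;nS' | ε


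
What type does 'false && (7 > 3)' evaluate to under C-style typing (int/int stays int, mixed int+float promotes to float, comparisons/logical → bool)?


Operand types: bool && bool
Rule: logical operators take bool operands and yield bool
Result type: bool


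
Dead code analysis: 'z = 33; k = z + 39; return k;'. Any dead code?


z is read by k's definition; k is returned
No dead code


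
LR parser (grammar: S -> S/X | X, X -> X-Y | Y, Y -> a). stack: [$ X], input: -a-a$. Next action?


shift '-' to continue X -> X-Y
Action: shift


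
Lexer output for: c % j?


Scan left to right, longest-match per lexeme
Tokens: ID(c), OP(%), ID(j)


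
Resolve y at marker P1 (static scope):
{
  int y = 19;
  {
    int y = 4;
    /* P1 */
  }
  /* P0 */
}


y declared in the same block as P1
y = 4


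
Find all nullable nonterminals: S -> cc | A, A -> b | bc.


A nonterminal is nullable iff some alternative derives ε (directly, or every symbol in it is nullable)
Nullable: {}


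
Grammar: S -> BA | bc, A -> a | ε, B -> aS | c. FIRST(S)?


Per alternative of S: FIRST(BA) = {a, c}; FIRST(bc) = {b}
FIRST(S) = {a, b, c}


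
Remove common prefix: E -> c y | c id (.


Common prefix: 'c'
Factored: E -> c E', E' -> y | id (


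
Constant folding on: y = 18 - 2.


18 - 2 = 16 at compile time
Optimized: y = 16


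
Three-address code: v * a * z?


Break into single-operator statements:
t1 = v * a
t2 = t1 * z


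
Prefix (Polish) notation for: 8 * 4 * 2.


left-to-right (same/higher precedence on left): tree is (* (* 8 4) 2)
Prefix: * * 8 4 2


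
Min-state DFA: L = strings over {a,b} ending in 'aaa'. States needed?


Track the longest suffix of input matching a prefix of 'aaa': 4 classes (prefixes of length 0..3)
Minimal DFA: 4 states


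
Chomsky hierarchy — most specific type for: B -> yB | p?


Right-linear: every RHS is a terminal or a terminal followed by one nonterminal
Classification: Type 3 (Regular)


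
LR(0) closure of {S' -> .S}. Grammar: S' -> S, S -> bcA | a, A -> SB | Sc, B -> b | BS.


Start: S' -> .S
For each item with dot before a nonterminal B, add B -> .γ for every B-production
Closure: [S' -> .S, S -> .bcA, S -> .a]


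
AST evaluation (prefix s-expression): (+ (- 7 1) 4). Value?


Evaluate inner: (- 7 1) = 6
Evaluate root: (+ 6 4) = 10
Result: 10


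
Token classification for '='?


Pattern: operator symbol
Type: OPERATOR


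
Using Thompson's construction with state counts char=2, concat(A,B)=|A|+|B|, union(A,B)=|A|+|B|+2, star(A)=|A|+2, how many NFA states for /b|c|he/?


Syntax tree has 4 char leaf(s), 2 union(s), 0 star(s)
chars contribute 4×2 = 8; each union adds +2; each star adds +2
Total: 8 + 4 + 0 = 12 states


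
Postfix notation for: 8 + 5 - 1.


Left to right (same or higher precedence on left)
Postfix: 8 5 + 1 -


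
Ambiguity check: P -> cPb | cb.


balanced c^n…b^n: each string has a unique parse
Unambiguous


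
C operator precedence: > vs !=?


'>' is relational (level 7); '!=' is equality (level 6)
Higher level binds tighter
'>' has higher precedence than '!='


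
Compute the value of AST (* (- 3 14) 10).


Evaluate inner: (- 3 14) = -11
Evaluate root: (* -11 10) = -110
Result: -110


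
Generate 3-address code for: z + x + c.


Break into single-operator statements:
t1 = z + x
t2 = t1 + c


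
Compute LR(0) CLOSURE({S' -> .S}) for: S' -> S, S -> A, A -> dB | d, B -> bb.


Start: S' -> .S
For each item with dot before a nonterminal B, add B -> .γ for every B-production
Closure: [S' -> .S, S -> .A, A -> .dB, A -> .d]


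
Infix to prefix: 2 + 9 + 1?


left-to-right (same/higher precedence on left): tree is (+ (+ 2 9) 1)
Prefix: + + 2 9 1


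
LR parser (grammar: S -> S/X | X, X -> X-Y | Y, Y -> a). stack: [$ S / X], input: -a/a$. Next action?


'-' can extend X; shift to build X -> X-Y
Action: shift


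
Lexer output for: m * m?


Scan left to right, longest-match per lexeme
Tokens: ID(m), OP(*), ID(m)


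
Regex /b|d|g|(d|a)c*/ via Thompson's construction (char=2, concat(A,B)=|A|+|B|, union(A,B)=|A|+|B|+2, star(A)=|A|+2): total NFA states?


Syntax tree has 6 char leaf(s), 4 union(s), 1 star(s)
chars contribute 6×2 = 12; each union adds +2; each star adds +2
Total: 12 + 8 + 2 = 22 states


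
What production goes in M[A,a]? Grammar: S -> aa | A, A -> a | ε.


For [A, a]: 'a' ∈ FIRST(a)
Entry: A -> a


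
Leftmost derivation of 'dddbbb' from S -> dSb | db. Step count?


Derivation: S => dSb => ddSbb => dddbbb
Steps: 3


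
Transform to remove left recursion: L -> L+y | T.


Left-recursive alternatives: L+y; non-recursive: T
Introduce L': L -> TL', L' -> +yL' | ε


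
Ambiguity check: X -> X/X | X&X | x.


'x/x&x' has two parse trees (no precedence encoded between / and &)
Ambiguous


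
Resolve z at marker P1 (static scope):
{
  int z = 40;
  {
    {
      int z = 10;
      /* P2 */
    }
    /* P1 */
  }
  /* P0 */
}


P1's block does not declare z; resolves to the enclosing declaration at depth 0
z = 40


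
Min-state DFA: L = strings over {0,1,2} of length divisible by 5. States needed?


Track length mod 5: states 0..4, accept at 0
Minimal DFA: 5 states


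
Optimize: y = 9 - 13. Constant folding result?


9 - 13 = -4 at compile time
Optimized: y = -4


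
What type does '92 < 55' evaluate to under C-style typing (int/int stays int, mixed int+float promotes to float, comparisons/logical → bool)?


Operand types: int < int
Rule: comparison yields bool
Result type: bool


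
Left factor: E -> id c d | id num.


Common prefix: 'id'
Factored: E -> id E', E' -> c d | num


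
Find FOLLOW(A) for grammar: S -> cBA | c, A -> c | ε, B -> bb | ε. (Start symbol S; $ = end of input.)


$ ∈ FOLLOW(S). For each A -> αBβ: add FIRST(β)\{ε} to FOLLOW(B); if β nullable, add FOLLOW(A).
FOLLOW(A) = {$}


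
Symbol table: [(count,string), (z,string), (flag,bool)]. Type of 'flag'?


Lookup 'flag' → type bool


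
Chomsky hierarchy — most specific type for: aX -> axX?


LHS has context (more than one symbol) and |LHS| ≤ |RHS|
Classification: Type 1 (Context-Sensitive)


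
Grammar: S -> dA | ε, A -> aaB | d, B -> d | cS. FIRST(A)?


Per alternative of A: FIRST(aaB) = {a}; FIRST(d) = {d}
FIRST(A) = {a, d}


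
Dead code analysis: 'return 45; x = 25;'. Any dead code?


statement follows a return and is unreachable
Dead: 'x = 25'


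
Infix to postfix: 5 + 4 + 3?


Left to right (same or higher precedence on left)
Postfix: 5 4 + 3 +


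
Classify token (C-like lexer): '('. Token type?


Pattern: delimiter/punctuation
Type: PUNCTUATION


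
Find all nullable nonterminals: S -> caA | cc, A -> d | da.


A nonterminal is nullable iff some alternative derives ε (directly, or every symbol in it is nullable)
Nullable: {}


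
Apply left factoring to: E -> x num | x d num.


Common prefix: 'x'
Factored: E -> x E', E' -> num | d num


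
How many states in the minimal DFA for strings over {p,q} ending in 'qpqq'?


Track the longest suffix of input matching a prefix of 'qpqq': 5 classes (prefixes of length 0..4)
Minimal DFA: 5 states


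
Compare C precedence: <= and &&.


'<=' is relational (level 7); '&&' is logical AND (level 2)
Higher level binds tighter
'<=' has higher precedence than '&&'


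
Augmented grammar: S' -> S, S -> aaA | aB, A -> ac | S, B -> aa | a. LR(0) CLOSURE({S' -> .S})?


Start: S' -> .S
For each item with dot before a nonterminal B, add B -> .γ for every B-production
Closure: [S' -> .S, S -> .aaA, S -> .aB]


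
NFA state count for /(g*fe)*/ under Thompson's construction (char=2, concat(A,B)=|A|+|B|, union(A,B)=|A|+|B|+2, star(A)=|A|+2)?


Syntax tree has 3 char leaf(s), 0 union(s), 2 star(s)
chars contribute 3×2 = 6; each union adds +2; each star adds +2
Total: 6 + 0 + 4 = 10 states


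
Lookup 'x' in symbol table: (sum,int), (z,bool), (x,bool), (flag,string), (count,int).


Lookup 'x' → type bool


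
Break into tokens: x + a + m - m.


Scan left to right, longest-match per lexeme
Tokens: ID(x), OP(+), ID(a), OP(+), ID(m), OP(-), ID(m)


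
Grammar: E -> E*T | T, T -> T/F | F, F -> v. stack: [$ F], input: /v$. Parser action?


'F' (not preceded by T/) is the handle for T -> F
Action: reduce (T -> F)


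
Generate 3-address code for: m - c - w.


Break into single-operator statements:
t1 = m - c
t2 = t1 - w


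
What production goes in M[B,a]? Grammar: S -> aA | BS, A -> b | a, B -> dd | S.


For [B, a]: 'a' ∈ FIRST(S)
Entry: B -> S


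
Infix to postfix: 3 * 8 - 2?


Left to right (same or higher precedence on left)
Postfix: 3 8 * 2 -


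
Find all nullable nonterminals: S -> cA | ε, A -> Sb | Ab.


A nonterminal is nullable iff some alternative derives ε (directly, or every symbol in it is nullable)
Nullable: {S}


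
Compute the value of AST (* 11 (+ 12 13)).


Evaluate inner: (+ 12 13) = 25
Evaluate root: (* 11 25) = 275
Result: 275


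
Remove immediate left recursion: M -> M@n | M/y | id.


Left-recursive alternatives: M@n, M/y; non-recursive: id
Introduce M': M -> idM', M' -> @nM' | /yM' | ε


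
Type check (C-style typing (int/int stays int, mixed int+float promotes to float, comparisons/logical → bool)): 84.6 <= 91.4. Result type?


Operand types: float <= float
Rule: comparison yields bool
Result type: bool


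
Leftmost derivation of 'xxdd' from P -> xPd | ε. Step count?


Derivation: P => xPd => xxPdd => xxdd
Steps: 3


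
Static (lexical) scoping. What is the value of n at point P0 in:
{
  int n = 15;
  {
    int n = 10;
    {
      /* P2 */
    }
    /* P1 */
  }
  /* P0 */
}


n declared in the same block as P0
n = 15


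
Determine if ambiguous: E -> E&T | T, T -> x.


precedence layered via separate nonterminal T: deterministic
Unambiguous


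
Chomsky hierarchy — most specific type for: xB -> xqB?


LHS has context (more than one symbol) and |LHS| ≤ |RHS|
Classification: Type 1 (Context-Sensitive)


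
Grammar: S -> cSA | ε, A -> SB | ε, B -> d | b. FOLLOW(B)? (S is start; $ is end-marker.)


$ ∈ FOLLOW(S). For each A -> αBβ: add FIRST(β)\{ε} to FOLLOW(B); if β nullable, add FOLLOW(A).
FOLLOW(B) = {$, b, c, d}


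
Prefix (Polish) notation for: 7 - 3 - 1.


left-to-right (same/higher precedence on left): tree is (- (- 7 3) 1)
Prefix: - - 7 3 1


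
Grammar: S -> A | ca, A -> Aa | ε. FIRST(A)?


Per alternative of A: FIRST(Aa) = {a}; FIRST(ε) = {ε}
FIRST(A) = {a, ε}


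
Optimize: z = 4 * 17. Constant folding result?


4 * 17 = 68 at compile time
Optimized: z = 68


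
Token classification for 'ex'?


Pattern: letter/underscore followed by alphanumerics, not a keyword
Type: IDENTIFIER


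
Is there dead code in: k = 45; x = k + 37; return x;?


k is read by x's definition; x is returned
No dead code


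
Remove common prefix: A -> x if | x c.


Common prefix: 'x'
Factored: A -> x A', A' -> if | c


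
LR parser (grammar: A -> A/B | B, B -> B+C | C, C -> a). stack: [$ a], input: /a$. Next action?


'a' on top is the handle for C -> a
Action: reduce (C -> a)


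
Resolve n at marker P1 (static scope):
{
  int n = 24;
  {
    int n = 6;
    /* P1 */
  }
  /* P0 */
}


n declared in the same block as P1
n = 6


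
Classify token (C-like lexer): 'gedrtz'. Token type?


Pattern: letter/underscore followed by alphanumerics, not a keyword
Type: IDENTIFIER


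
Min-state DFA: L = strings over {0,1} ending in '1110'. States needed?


Track the longest suffix of input matching a prefix of '1110': 5 classes (prefixes of length 0..4)
Minimal DFA: 5 states


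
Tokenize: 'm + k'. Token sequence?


Scan left to right, longest-match per lexeme
Tokens: ID(m), OP(+), ID(k)


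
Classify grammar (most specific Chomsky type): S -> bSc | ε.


Single nonterminal LHS, but b^n c^n is not regular
Classification: Type 2 (Context-Free)


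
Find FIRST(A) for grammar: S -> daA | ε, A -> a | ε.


Per alternative of A: FIRST(a) = {a}; FIRST(ε) = {ε}
FIRST(A) = {a, ε}


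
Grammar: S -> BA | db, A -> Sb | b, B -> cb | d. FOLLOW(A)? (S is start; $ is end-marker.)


$ ∈ FOLLOW(S). For each A -> αBβ: add FIRST(β)\{ε} to FOLLOW(B); if β nullable, add FOLLOW(A).
FOLLOW(A) = {$, b}


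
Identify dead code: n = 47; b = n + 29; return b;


n is read by b's definition; b is returned
No dead code


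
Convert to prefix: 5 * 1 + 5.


left-to-right (same/higher precedence on left): tree is (+ (* 5 1) 5)
Prefix: + * 5 1 5


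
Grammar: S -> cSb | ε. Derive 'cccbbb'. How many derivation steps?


Derivation: S => cSb => ccSbb => cccSbbb => cccbbb
Steps: 4


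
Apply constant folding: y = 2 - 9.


2 - 9 = -7 at compile time
Optimized: y = -7


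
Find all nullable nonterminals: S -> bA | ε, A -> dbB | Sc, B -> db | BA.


A nonterminal is nullable iff some alternative derives ε (directly, or every symbol in it is nullable)
Nullable: {S}


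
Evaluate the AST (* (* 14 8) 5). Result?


Evaluate inner: (* 14 8) = 112
Evaluate root: (* 112 5) = 560
Result: 560


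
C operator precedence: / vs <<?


'/' is multiplicative (level 10); '<<' is shift (level 8)
Higher level binds tighter
'/' has higher precedence than '<<'


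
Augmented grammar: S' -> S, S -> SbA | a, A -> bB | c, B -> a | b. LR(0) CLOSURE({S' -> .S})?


Start: S' -> .S
For each item with dot before a nonterminal B, add B -> .γ for every B-production
Closure: [S' -> .S, S -> .SbA, S -> .a]


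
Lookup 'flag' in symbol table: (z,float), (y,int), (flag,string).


Lookup 'flag' → type string


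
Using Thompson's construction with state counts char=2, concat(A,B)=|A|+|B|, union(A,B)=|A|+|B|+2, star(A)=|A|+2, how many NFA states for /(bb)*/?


Syntax tree has 2 char leaf(s), 0 union(s), 1 star(s)
chars contribute 2×2 = 4; each union adds +2; each star adds +2
Total: 4 + 0 + 2 = 6 states


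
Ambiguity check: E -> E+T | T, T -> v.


precedence layered via separate nonterminal T: deterministic
Unambiguous


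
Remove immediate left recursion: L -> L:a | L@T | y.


Left-recursive alternatives: L:a, L@T; non-recursive: y
Introduce L': L -> yL', L' -> :aL' | @TL' | ε


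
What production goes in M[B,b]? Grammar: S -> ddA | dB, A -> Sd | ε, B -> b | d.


For [B, b]: 'b' ∈ FIRST(b)
Entry: B -> b


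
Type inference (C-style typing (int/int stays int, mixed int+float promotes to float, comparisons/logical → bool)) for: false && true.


Operand types: bool && bool
Rule: logical operators take bool operands and yield bool
Result type: bool


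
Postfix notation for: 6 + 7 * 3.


* has higher precedence, evaluate 7*3 first
Postfix: 6 7 3 * +


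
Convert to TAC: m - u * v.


Break into single-operator statements:
t1 = u * v
t2 = m - t1


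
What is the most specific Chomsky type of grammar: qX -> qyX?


LHS has context (more than one symbol) and |LHS| ≤ |RHS|
Classification: Type 1 (Context-Sensitive)


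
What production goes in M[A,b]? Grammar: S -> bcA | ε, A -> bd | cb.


For [A, b]: 'b' ∈ FIRST(bd)
Entry: A -> bd


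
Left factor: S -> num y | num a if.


Common prefix: 'num'
Factored: S -> num S', S' -> y | a if


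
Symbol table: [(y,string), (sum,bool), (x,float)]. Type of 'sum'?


Lookup 'sum' → type bool


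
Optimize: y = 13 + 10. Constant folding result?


13 + 10 = 23 at compile time
Optimized: y = 23


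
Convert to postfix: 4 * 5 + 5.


Left to right (same or higher precedence on left)
Postfix: 4 5 * 5 +


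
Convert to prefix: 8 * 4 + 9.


left-to-right (same/higher precedence on left): tree is (+ (* 8 4) 9)
Prefix: + * 8 4 9


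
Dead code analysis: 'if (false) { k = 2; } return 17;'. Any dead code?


condition is constant false, so the whole block is unreachable
Dead: 'if (false) { k = 2; }'


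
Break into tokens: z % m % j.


Scan left to right, longest-match per lexeme
Tokens: ID(z), OP(%), ID(m), OP(%), ID(j)


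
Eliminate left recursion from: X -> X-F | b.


Left-recursive alternatives: X-F; non-recursive: b
Introduce X': X -> bX', X' -> -FX' | ε


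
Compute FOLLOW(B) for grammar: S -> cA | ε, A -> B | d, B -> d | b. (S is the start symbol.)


$ ∈ FOLLOW(S). For each A -> αBβ: add FIRST(β)\{ε} to FOLLOW(B); if β nullable, add FOLLOW(A).
FOLLOW(B) = {$}


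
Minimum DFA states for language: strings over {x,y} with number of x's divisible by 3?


Track (count of x) mod 3: states 0..2, accept at 0
Minimal DFA: 3 states


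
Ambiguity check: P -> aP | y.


right-linear, alternatives start with distinct terminals 'a' vs 'y': unique leftmost derivation
Unambiguous


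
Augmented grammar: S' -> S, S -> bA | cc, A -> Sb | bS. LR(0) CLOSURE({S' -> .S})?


Start: S' -> .S
For each item with dot before a nonterminal B, add B -> .γ for every B-production
Closure: [S' -> .S, S -> .bA, S -> .cc]


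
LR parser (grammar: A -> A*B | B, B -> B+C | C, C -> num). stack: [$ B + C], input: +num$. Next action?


handle 'B+C' on top
Action: reduce (B -> B+C)


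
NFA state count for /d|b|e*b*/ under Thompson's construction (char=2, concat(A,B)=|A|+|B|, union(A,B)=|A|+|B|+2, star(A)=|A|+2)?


Syntax tree has 4 char leaf(s), 2 union(s), 2 star(s)
chars contribute 4×2 = 8; each union adds +2; each star adds +2
Total: 8 + 4 + 4 = 16 states


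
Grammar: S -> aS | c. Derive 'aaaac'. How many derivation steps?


Derivation: S => aS => aaS => aaaS => aaaaS => aaaac
Steps: 5


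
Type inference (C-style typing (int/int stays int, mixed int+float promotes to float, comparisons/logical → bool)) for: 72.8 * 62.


Operand types: float * int
Rule: mixed int/float promotes to float; int/int stays int
Result type: float


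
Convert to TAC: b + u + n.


Break into single-operator statements:
t1 = b + u
t2 = t1 + n


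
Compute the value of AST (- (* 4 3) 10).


Evaluate inner: (* 4 3) = 12
Evaluate root: (- 12 10) = 2
Result: 2


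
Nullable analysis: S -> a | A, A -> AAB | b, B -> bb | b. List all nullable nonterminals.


A nonterminal is nullable iff some alternative derives ε (directly, or every symbol in it is nullable)
Nullable: {}


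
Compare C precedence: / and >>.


'/' is multiplicative (level 10); '>>' is shift (level 8)
Higher level binds tighter
'/' has higher precedence than '>>'


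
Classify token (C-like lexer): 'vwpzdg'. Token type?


Pattern: letter/underscore followed by alphanumerics, not a keyword
Type: IDENTIFIER


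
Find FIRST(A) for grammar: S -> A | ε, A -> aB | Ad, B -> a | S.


Per alternative of A: FIRST(aB) = {a}; FIRST(Ad) = {a}
FIRST(A) = {a}


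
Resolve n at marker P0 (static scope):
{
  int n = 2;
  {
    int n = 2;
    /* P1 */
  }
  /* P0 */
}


n declared in the same block as P0
n = 2


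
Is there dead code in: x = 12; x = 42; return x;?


first assignment to x is overwritten before any read
Dead: 'x = 12'
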